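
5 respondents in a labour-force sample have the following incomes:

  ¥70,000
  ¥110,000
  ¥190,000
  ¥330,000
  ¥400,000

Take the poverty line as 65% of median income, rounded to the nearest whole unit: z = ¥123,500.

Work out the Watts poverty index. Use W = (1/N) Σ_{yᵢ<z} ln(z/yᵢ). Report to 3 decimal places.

Below the line: ¥70,000, ¥110,000 (q = 2 of N = 5).
Log gaps: ln(123500/70000) = 0.5677; ln(123500/110000) = 0.1158.
W = 0.683507 / 5 = 0.137.

0.137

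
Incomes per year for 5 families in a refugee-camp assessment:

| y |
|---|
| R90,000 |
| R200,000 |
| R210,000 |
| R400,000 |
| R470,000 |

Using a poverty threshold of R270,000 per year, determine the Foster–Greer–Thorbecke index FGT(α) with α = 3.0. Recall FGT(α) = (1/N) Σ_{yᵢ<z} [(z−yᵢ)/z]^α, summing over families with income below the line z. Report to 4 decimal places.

Below the line: R90,000, R200,000, R210,000 (q = 3 of N = 5).
Shortfall ratios: (270000−90000)/270000 = 0.6667; (270000−200000)/270000 = 0.2593; (270000−210000)/270000 = 0.2222.
Raised to α = 3.0: 0.29630; 0.01743; 0.01097.
Sum = 0.324696; FGT(3.0) = 0.324696 / 5 = 0.0649.

0.0649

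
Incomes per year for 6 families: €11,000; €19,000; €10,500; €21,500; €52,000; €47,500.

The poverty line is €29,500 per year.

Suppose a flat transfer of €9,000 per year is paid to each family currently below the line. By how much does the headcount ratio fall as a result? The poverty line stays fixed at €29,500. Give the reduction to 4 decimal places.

Before: below the line — €10,500, €11,000, €19,000, €21,500; headcount ratio = 0.666667.
After the €9,000 transfer: below the line — €19,500, €20,000, €28,000; headcount ratio = 0.500000.
Reduction = 0.666667 − 0.500000 = 0.1667.

0.1667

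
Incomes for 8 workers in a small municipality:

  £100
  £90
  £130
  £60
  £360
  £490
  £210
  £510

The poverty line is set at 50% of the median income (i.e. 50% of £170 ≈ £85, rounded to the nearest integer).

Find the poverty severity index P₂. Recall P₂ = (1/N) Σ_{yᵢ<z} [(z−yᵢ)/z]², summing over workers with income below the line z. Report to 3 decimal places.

0.011

Incomes under z: £60 (q = 1 of N = 8).
Gap ratios (z−y)/z: (85−60)/85 = 0.2941.
Squared: 0.0865.
Sum = 0.086505; P₂ = 0.086505 / 8 = 0.011.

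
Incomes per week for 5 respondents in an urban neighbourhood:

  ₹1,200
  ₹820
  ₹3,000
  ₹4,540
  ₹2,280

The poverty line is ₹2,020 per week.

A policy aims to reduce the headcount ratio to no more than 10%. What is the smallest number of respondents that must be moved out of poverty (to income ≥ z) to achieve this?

2

Currently q = 2 of N = 5 are below the line (H = 0.400).
A headcount ratio of at most 10% allows at most ⌊0.10 × 5⌋ = 0 poor respondents.
So at least 2 − 0 = 2 must be lifted.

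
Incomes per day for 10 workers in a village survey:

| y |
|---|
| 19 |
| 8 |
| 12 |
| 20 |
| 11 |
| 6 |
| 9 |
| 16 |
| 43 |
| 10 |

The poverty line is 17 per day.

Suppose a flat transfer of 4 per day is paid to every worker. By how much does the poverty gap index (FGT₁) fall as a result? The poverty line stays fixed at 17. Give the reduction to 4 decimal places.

Before: below the line — 6, 8, 9, 10, 11, 12, 16; poverty gap index (FGT₁) = 0.276471.
After the 4 transfer: below the line — 10, 12, 13, 14, 15, 16; poverty gap index (FGT₁) = 0.129412.
Reduction = 0.276471 − 0.129412 = 0.1471.

0.1471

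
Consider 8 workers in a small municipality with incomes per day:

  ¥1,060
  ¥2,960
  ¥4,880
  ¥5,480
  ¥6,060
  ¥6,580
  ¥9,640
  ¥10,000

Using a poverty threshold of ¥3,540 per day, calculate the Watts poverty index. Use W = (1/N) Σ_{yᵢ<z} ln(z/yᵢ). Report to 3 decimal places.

Poor units: ¥1,060, ¥2,960 (q = 2 of N = 8).
Log shortfalls: ln(3540/1060) = 1.2059; ln(3540/2960) = 0.1789.
W = 1.384795 / 8 = 0.173.

0.173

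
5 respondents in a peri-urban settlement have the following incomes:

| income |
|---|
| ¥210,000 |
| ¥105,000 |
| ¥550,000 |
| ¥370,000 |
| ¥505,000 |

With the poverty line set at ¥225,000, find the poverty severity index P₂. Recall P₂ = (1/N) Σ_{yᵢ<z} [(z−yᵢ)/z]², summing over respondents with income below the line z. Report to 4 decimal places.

Below z: ¥105,000, ¥210,000 (q = 2 of N = 5).
Gap ratios (z−y)/z: (225000−105000)/225000 = 0.5333; (225000−210000)/225000 = 0.0667.
Squared: 0.2844; 0.0044.
Sum = 0.288889; P₂ = 0.288889 / 5 = 0.0578.

0.0578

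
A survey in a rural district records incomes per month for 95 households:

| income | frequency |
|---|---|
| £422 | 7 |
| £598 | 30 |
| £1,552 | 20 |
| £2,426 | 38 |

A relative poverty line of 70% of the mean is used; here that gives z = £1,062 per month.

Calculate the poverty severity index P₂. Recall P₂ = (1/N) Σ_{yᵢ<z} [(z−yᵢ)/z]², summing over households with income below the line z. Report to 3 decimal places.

0.087

Incomes under z: 7×£422, 30×£598 (q = 37 of N = 95).
Shortfall ratios: (1062−422)/1062 = 0.6026 (×7); (1062−598)/1062 = 0.4369 (×30).
Squared: 0.3632 (×7); 0.1909 (×30).
Sum = 8.268945; P₂ = 8.268945 / 95 = 0.087.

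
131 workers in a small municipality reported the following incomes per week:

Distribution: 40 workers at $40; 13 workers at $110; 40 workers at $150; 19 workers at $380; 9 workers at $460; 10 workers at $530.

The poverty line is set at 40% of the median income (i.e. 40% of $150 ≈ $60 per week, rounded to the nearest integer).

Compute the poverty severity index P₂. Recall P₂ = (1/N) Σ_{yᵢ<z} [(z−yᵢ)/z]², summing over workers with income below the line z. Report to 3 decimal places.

0.034

Poor units: 40×$40 (q = 40 of N = 131).
Relative gaps: (60−40)/60 = 0.3333 (×40).
Squared: 0.1111 (×40).
Sum = 4.444444; P₂ = 4.444444 / 131 = 0.034.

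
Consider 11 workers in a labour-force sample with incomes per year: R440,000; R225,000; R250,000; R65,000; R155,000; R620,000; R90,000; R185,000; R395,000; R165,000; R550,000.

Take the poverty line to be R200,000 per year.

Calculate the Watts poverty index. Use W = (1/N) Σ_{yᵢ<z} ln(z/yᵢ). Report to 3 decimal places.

0.223

Incomes under z: R65,000, R90,000, R155,000, R165,000, R185,000 (q = 5 of N = 11).
ln(z/y) terms: ln(200000/65000) = 1.1239; ln(200000/90000) = 0.7985; ln(200000/155000) = 0.2549; ln(200000/165000) = 0.1924; ln(200000/185000) = 0.0780.
W = 2.447663 / 11 = 0.223.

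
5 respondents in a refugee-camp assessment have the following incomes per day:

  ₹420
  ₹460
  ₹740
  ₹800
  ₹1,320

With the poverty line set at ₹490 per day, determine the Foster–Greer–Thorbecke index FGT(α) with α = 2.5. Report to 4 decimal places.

0.0017

Incomes under z: ₹420, ₹460 (q = 2 of N = 5).
Gap ratios (z−y)/z: (490−420)/490 = 0.1429; (490−460)/490 = 0.0612.
Raised to α = 2.5: 0.00771; 0.00093.
Sum = 0.008641; FGT(2.5) = 0.008641 / 5 = 0.0017.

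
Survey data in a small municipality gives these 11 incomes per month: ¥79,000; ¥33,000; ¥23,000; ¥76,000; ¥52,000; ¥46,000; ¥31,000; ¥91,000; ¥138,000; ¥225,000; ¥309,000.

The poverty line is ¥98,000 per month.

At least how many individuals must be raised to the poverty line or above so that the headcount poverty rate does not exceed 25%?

6

8 of the 11 individuals are poor, so H = 8/11 = 0.727.
A headcount ratio of at most 25% allows at most ⌊0.25 × 11⌋ = 2 poor individuals.
So at least 8 − 2 = 6 must be lifted.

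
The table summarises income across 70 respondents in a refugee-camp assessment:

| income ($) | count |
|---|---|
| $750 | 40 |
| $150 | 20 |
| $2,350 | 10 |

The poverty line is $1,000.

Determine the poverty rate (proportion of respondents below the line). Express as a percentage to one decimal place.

60 of the 70 respondents have income below $1,000.
H = 60/70 = 85.7%.

85.7%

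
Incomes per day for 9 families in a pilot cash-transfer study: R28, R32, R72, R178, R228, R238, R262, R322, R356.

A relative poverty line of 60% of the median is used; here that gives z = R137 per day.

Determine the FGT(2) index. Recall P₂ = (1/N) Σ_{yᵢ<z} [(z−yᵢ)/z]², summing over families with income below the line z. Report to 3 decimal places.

Below the line: R28, R32, R72 (q = 3 of N = 9).
Relative gaps: (137−28)/137 = 0.7956; (137−32)/137 = 0.7664; (137−72)/137 = 0.4745.
Squared: 0.6330; 0.5874; 0.2251.
Sum = 1.445522; P₂ = 1.445522 / 9 = 0.161.

0.161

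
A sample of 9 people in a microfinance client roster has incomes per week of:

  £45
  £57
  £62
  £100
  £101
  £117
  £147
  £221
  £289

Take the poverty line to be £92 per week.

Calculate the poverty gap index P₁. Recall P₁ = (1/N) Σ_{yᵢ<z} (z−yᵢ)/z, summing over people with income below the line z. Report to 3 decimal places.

Poor units: £45, £57, £62 (q = 3 of N = 9).
Relative gaps: (92−45)/92 = 0.5109; (92−57)/92 = 0.3804; (92−62)/92 = 0.3261.
Sum of shortfalls = 1.217391; P₁ averages over all N: 1.217391 / 9 = 0.135.

0.135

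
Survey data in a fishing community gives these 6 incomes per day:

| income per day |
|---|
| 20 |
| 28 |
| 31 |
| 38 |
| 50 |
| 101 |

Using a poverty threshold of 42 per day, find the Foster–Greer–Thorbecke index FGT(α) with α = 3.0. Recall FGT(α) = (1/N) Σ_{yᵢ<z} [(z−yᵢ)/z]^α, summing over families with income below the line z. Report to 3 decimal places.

Poor units: 20, 28, 31, 38 (q = 4 of N = 6).
Relative gaps: (42−20)/42 = 0.5238; (42−28)/42 = 0.3333; (42−31)/42 = 0.2619; (42−38)/42 = 0.0952.
Raised to α = 3.0: 0.14372; 0.03704; 0.01797; 0.00086.
Sum = 0.199587; FGT(3.0) = 0.199587 / 6 = 0.033.

0.033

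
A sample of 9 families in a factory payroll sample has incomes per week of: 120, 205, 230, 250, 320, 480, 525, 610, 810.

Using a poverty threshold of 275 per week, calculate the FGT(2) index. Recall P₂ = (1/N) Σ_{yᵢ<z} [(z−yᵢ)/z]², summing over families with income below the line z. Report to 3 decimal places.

Below the line: 120, 205, 230, 250 (q = 4 of N = 9).
Gap ratios (z−y)/z: (275−120)/275 = 0.5636; (275−205)/275 = 0.2545; (275−230)/275 = 0.1636; (275−250)/275 = 0.0909.
Squared: 0.3177; 0.0648; 0.0268; 0.0083.
Sum = 0.417521; P₂ = 0.417521 / 9 = 0.046.

0.046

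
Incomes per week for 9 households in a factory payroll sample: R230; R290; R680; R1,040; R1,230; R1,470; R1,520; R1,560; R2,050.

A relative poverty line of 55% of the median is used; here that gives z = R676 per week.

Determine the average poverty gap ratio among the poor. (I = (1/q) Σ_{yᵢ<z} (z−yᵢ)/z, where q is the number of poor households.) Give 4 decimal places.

0.6154

Below z: R230, R290 (q = 2 of N = 9).
Relative gaps: 0.6598, 0.5710; sum = 1.230769.
I averages over the q = 2 poor units only: 1.230769 / 2 = 0.6154.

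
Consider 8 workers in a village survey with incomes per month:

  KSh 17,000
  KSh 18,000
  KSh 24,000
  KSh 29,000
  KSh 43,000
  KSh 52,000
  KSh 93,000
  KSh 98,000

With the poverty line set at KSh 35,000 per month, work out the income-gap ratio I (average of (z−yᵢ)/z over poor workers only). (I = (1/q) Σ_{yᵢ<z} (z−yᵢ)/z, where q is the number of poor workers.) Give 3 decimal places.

Below the line: KSh 17,000, KSh 18,000, KSh 24,000, KSh 29,000 (q = 4 of N = 8).
Shortfall ratios (z−y)/z: 0.5143, 0.4857, 0.3143, 0.1714; sum = 1.485714.
The income-gap ratio divides by q (the poor only): 1.485714 / 4 = 0.371.

0.371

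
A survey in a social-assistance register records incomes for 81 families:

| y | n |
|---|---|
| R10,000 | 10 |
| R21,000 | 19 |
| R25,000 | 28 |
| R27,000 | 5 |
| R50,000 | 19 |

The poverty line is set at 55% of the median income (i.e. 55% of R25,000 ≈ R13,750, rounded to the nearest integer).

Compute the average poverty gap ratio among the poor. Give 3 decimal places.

Incomes under z: 10×R10,000 (q = 10 of N = 81).
Relative gaps: 0.2727 (×10); sum = 2.727273.
I averages over the q = 10 poor units only: 2.727273 / 10 = 0.273.

0.273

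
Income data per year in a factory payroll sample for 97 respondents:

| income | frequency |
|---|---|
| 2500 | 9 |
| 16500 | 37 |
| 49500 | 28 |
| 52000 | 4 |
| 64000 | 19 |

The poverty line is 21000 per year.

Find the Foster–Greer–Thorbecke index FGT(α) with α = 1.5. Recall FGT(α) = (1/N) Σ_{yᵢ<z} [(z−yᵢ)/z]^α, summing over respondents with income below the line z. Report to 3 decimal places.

0.115

Poor units: 9×2500, 37×16500 (q = 46 of N = 97).
Shortfall ratios: (21000−2500)/21000 = 0.8810 (×9); (21000−16500)/21000 = 0.2143 (×37).
Raised to α = 1.5: 0.82685 (×9); 0.09920 (×37).
Sum = 11.111898; FGT(1.5) = 11.111898 / 97 = 0.115.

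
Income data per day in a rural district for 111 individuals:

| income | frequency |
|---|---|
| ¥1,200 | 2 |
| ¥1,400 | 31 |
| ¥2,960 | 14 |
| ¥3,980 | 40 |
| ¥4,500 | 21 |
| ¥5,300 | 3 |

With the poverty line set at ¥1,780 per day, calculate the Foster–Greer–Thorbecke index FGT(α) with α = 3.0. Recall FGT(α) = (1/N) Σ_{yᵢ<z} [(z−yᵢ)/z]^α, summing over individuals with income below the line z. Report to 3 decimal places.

0.003

Below z: 2×¥1,200, 31×¥1,400 (q = 33 of N = 111).
Gap ratios (z−y)/z: (1780−1200)/1780 = 0.3258 (×2); (1780−1400)/1780 = 0.2135 (×31).
Raised to α = 3.0: 0.03460 (×2); 0.00973 (×31).
Sum = 0.370806; FGT(3.0) = 0.370806 / 111 = 0.003.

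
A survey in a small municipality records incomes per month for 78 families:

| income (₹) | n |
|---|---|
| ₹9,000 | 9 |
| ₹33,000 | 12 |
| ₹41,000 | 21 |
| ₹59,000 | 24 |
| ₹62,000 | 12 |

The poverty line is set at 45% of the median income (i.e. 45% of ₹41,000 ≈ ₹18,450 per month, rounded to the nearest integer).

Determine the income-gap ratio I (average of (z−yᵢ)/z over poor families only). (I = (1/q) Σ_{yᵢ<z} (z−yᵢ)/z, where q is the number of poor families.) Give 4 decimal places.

0.5122

Incomes under z: 9×₹9,000 (q = 9 of N = 78).
Relative gaps: 0.5122 (×9); sum = 4.609756.
I averages over the q = 9 poor units only: 4.609756 / 9 = 0.5122.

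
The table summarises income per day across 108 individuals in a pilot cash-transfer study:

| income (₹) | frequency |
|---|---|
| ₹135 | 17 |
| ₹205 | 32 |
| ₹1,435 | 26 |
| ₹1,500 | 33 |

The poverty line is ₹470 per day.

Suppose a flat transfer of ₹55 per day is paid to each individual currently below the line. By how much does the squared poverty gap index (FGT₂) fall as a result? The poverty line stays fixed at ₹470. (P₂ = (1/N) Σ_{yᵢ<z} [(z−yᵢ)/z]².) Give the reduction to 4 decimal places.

0.0591

Before: below the line — 17×₹135, 32×₹205; squared poverty gap index (FGT₂) = 0.174162.
After the ₹55 transfer: below the line — 17×₹190, 32×₹260; squared poverty gap index (FGT₂) = 0.115018.
Reduction = 0.174162 − 0.115018 = 0.0591.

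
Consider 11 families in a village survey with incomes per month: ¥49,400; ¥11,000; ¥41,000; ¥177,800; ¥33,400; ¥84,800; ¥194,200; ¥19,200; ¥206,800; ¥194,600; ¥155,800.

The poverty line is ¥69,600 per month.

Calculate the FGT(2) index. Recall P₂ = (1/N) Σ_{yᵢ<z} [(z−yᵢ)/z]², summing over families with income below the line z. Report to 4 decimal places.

Below the line: ¥11,000, ¥19,200, ¥33,400, ¥41,000, ¥49,400 (q = 5 of N = 11).
Relative gaps: (69600−11000)/69600 = 0.8420; (69600−19200)/69600 = 0.7241; (69600−33400)/69600 = 0.5201; (69600−41000)/69600 = 0.4109; (69600−49400)/69600 = 0.2902.
Squared: 0.7089; 0.5244; 0.2705; 0.1689; 0.0842.
Sum = 1.756870; P₂ = 1.756870 / 11 = 0.1597.

0.1597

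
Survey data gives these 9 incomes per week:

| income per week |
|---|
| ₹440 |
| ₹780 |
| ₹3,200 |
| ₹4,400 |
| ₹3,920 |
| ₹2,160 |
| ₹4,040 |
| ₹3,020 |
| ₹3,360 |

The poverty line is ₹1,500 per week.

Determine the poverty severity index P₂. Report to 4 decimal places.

0.0811

Below z: ₹440, ₹780 (q = 2 of N = 9).
Shortfall ratios: (1500−440)/1500 = 0.7067; (1500−780)/1500 = 0.4800.
Squared: 0.4994; 0.2304.
Sum = 0.729778; P₂ = 0.729778 / 9 = 0.0811.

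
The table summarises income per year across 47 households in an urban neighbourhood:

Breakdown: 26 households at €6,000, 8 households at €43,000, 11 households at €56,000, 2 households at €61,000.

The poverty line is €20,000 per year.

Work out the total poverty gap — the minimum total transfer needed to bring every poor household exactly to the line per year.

Poor units: 26×€6,000 (q = 26 of N = 47).
Individual gaps: 26×(20000−6000) = 364000.
Aggregate gap = €364,000.

€364,000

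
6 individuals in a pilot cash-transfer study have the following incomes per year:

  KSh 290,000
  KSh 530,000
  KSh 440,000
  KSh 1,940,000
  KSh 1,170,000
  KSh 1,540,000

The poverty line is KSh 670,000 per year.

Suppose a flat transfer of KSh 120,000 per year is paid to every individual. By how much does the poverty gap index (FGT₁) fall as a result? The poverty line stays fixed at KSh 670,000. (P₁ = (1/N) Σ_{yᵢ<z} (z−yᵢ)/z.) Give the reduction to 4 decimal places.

0.0896

Before: below the line — KSh 290,000, KSh 440,000, KSh 530,000; poverty gap index (FGT₁) = 0.186567.
After the KSh 120,000 transfer: below the line — KSh 410,000, KSh 560,000, KSh 650,000; poverty gap index (FGT₁) = 0.097015.
Reduction = 0.186567 − 0.097015 = 0.0896.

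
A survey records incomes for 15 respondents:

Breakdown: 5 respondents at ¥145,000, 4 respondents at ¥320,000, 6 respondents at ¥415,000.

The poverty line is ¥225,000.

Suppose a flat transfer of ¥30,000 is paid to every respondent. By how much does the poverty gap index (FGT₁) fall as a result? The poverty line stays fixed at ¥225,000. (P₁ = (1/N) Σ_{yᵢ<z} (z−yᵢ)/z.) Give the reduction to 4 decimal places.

Before: below the line — 5×¥145,000; poverty gap index (FGT₁) = 0.118519.
After the ¥30,000 transfer: below the line — 5×¥175,000; poverty gap index (FGT₁) = 0.074074.
Reduction = 0.118519 − 0.074074 = 0.0444.

0.0444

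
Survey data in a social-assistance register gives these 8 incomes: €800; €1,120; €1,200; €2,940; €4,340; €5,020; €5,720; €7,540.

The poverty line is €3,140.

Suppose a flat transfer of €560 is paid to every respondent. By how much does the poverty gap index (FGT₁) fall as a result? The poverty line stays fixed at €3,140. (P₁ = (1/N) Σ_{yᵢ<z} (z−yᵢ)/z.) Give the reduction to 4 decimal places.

Before: below the line — €800, €1,120, €1,200, €2,940; poverty gap index (FGT₁) = 0.258758.
After the €560 transfer: below the line — €1,360, €1,680, €1,760; poverty gap index (FGT₁) = 0.183917.
Reduction = 0.258758 − 0.183917 = 0.0748.

0.0748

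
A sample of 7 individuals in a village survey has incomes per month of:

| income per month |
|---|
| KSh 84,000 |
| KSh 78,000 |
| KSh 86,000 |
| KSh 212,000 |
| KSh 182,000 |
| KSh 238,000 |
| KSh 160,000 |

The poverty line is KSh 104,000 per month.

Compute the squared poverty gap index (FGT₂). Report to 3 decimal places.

0.018

Below the line: KSh 78,000, KSh 84,000, KSh 86,000 (q = 3 of N = 7).
Shortfall ratios: (104000−78000)/104000 = 0.2500; (104000−84000)/104000 = 0.1923; (104000−86000)/104000 = 0.1731.
Squared: 0.0625; 0.0370; 0.0300.
Sum = 0.129438; P₂ = 0.129438 / 7 = 0.018.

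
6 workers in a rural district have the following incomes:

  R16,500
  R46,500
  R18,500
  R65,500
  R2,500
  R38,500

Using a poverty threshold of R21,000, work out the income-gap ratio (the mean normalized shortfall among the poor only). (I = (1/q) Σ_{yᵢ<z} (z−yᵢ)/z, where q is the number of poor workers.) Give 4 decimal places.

Poor units: R2,500, R16,500, R18,500 (q = 3 of N = 6).
Shortfall ratios (z−y)/z: 0.8810, 0.2143, 0.1190; sum = 1.214286.
I averages over the q = 3 poor units only: 1.214286 / 3 = 0.4048.

0.4048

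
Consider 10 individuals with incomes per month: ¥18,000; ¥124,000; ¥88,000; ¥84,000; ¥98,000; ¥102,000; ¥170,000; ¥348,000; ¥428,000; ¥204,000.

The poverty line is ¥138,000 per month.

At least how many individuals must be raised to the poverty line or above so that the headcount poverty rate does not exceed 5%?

6 of the 10 individuals are poor, so H = 6/10 = 0.600.
A headcount ratio of at most 5% allows at most ⌊0.05 × 10⌋ = 0 poor individuals.
So at least 6 − 0 = 6 must be lifted.

6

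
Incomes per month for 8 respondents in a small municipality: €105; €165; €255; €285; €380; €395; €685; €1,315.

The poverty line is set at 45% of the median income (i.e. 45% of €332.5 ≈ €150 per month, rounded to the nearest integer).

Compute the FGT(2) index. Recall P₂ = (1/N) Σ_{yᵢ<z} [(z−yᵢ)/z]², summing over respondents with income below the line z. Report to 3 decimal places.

0.011

Incomes under z: €105 (q = 1 of N = 8).
Relative gaps: (150−105)/150 = 0.3000.
Squared: 0.0900.
Sum = 0.090000; P₂ = 0.090000 / 8 = 0.011.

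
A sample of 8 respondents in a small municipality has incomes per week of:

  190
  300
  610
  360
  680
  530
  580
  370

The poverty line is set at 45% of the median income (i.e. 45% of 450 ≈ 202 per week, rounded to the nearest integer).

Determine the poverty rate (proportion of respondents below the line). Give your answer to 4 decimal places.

1 of the 8 respondents have income below 202.
H = 1/8 = 0.1250.

0.1250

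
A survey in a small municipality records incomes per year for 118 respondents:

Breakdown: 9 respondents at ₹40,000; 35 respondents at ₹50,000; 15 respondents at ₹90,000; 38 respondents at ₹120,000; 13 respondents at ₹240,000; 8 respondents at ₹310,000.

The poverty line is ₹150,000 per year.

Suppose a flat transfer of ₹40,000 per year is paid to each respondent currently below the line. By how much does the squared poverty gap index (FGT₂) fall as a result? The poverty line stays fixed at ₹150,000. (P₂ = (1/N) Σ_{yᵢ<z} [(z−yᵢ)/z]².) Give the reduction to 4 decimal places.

0.1397

Before: below the line — 9×₹40,000, 35×₹50,000, 15×₹90,000, 38×₹120,000; squared poverty gap index (FGT₂) = 0.206064.
After the ₹40,000 transfer: below the line — 9×₹80,000, 35×₹90,000, 15×₹130,000; squared poverty gap index (FGT₂) = 0.066328.
Reduction = 0.206064 − 0.066328 = 0.1397.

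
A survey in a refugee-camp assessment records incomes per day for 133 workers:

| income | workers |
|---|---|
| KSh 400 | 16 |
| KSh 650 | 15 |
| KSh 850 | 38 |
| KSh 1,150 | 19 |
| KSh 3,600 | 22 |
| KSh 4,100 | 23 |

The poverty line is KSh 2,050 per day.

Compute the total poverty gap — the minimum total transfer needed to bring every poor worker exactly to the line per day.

KSh 110,100

Poor units: 16×KSh 400, 15×KSh 650, 38×KSh 850, 19×KSh 1,150 (q = 88 of N = 133).
Individual gaps: 16×(2050−400) = 26400; 15×(2050−650) = 21000; 38×(2050−850) = 45600; 19×(2050−1150) = 17100.
Aggregate gap = KSh 110,100.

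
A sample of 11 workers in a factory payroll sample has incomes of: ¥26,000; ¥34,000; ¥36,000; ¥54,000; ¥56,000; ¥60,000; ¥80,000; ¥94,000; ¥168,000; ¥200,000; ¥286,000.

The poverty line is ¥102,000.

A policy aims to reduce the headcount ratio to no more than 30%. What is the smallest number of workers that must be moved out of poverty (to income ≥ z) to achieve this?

8 of the 11 workers are poor, so H = 8/11 = 0.727.
A headcount ratio of at most 30% allows at most ⌊0.30 × 11⌋ = 3 poor workers.
So at least 8 − 3 = 5 must be lifted.

5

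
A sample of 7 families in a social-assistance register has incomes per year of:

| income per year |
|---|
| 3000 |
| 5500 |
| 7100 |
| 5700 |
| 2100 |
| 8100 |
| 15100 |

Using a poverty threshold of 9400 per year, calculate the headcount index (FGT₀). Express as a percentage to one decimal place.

6 of the 7 families have income below 9400.
H = 6/7 = 85.7%.

85.7%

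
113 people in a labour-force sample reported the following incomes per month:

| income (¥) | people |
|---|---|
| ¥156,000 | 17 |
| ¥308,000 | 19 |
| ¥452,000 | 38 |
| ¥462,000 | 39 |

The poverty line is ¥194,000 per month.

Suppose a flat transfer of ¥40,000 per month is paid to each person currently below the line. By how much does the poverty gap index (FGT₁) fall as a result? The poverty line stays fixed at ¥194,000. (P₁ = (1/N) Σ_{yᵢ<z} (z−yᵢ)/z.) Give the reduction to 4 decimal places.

Before: below the line — 17×¥156,000; poverty gap index (FGT₁) = 0.029468.
After the ¥40,000 transfer: below the line — none; poverty gap index (FGT₁) = 0.000000.
Reduction = 0.029468 − 0.000000 = 0.0295.

0.0295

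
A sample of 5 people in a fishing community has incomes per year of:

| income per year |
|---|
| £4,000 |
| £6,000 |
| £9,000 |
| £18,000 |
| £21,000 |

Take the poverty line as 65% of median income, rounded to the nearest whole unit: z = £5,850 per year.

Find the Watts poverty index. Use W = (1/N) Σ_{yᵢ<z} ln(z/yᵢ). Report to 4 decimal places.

Incomes under z: £4,000 (q = 1 of N = 5).
Log gaps: ln(5850/4000) = 0.3801.
W = 0.380147 / 5 = 0.0760.

0.0760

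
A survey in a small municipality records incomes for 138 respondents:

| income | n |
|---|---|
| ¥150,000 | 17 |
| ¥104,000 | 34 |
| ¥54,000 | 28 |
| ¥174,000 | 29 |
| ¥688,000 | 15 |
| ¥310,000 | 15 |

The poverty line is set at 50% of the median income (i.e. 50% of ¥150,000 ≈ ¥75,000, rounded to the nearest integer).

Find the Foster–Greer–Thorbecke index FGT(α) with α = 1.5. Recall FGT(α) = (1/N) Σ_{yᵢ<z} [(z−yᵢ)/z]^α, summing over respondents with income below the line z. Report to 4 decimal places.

Below z: 28×¥54,000 (q = 28 of N = 138).
Gap ratios (z−y)/z: (75000−54000)/75000 = 0.2800 (×28).
Raised to α = 1.5: 0.14816 (×28).
Sum = 4.148538; FGT(1.5) = 4.148538 / 138 = 0.0301.

0.0301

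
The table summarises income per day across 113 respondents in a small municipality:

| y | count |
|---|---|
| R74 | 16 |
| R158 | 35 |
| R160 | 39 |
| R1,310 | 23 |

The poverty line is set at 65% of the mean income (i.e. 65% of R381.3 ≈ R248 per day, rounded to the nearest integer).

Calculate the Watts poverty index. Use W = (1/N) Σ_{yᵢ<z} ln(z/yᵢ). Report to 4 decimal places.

0.4621

Below the line: 16×R74, 35×R158, 39×R160 (q = 90 of N = 113).
Log shortfalls: ln(248/74) = 1.2094 (×16); ln(248/158) = 0.4508 (×35); ln(248/160) = 0.4383 (×39).
W = 52.220941 / 113 = 0.4621.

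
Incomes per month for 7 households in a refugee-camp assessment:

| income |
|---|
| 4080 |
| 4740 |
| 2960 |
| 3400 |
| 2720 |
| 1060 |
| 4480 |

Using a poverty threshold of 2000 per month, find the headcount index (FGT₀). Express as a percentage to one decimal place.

1 of the 7 households have income below 2000.
H = 1/7 = 14.3%.

14.3%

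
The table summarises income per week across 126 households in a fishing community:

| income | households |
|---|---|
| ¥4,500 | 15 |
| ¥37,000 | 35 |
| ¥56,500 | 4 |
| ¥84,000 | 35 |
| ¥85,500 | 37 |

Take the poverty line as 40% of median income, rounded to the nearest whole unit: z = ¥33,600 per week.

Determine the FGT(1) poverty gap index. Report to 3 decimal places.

0.103

Incomes under z: 15×¥4,500 (q = 15 of N = 126).
Relative gaps: (33600−4500)/33600 = 0.8661 (×15).
Σ = 12.991071. Dividing by the full population N = 126 gives P₁ = 0.103.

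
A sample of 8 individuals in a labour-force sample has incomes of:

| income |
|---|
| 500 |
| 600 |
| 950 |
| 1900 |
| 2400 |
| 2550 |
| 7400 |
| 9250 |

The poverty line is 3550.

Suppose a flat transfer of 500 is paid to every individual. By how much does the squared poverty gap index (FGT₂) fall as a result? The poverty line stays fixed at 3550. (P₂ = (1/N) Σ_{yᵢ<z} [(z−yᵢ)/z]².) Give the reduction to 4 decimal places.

Before: below the line — 500, 600, 950, 1900, 2400, 2550; squared poverty gap index (FGT₂) = 0.295675.
After the 500 transfer: below the line — 1000, 1100, 1450, 2400, 2900, 3050; squared poverty gap index (FGT₂) = 0.187562.
Reduction = 0.295675 − 0.187562 = 0.1081.

0.1081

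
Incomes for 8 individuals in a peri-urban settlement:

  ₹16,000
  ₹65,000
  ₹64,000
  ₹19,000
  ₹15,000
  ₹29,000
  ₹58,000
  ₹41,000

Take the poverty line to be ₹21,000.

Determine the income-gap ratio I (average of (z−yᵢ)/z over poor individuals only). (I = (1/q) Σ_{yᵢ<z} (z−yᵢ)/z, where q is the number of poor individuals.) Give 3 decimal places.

0.206

Poor units: ₹15,000, ₹16,000, ₹19,000 (q = 3 of N = 8).
Relative gaps: 0.2857, 0.2381, 0.0952; sum = 0.619048.
I averages over the q = 3 poor units only: 0.619048 / 3 = 0.206.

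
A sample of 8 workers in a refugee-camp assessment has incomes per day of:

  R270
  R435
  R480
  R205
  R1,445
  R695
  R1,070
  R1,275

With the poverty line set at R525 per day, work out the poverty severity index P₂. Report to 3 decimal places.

Incomes under z: R205, R270, R435, R480 (q = 4 of N = 8).
Gap ratios (z−y)/z: (525−205)/525 = 0.6095; (525−270)/525 = 0.4857; (525−435)/525 = 0.1714; (525−480)/525 = 0.0857.
Squared: 0.3715; 0.2359; 0.0294; 0.0073.
Sum = 0.644172; P₂ = 0.644172 / 8 = 0.081.

0.081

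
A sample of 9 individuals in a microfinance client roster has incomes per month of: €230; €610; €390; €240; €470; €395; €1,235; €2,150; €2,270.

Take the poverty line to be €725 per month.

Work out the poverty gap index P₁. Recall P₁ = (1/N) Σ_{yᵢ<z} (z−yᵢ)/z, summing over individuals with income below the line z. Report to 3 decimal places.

Below z: €230, €240, €390, €395, €470, €610 (q = 6 of N = 9).
Shortfall ratios: (725−230)/725 = 0.6828; (725−240)/725 = 0.6690; (725−390)/725 = 0.4621; (725−395)/725 = 0.4552; (725−470)/725 = 0.3517; (725−610)/725 = 0.1586.
Σ = 2.779310. Dividing by the full population N = 9 gives P₁ = 0.309.

0.309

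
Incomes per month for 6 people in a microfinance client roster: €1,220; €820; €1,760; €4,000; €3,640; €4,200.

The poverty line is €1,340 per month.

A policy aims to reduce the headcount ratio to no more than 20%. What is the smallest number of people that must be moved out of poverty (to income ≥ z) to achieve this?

Currently q = 2 of N = 6 are below the line (H = 0.333).
A headcount ratio of at most 20% allows at most ⌊0.20 × 6⌋ = 1 poor people.
So at least 2 − 1 = 1 must be lifted.

1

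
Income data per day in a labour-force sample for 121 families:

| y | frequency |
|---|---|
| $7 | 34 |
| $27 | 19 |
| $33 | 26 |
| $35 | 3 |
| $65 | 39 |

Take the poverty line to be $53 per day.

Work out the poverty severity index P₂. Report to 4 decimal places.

Incomes under z: 34×$7, 19×$27, 26×$33, 3×$35 (q = 82 of N = 121).
Gap ratios (z−y)/z: (53−7)/53 = 0.8679 (×34); (53−27)/53 = 0.4906 (×19); (53−33)/53 = 0.3774 (×26); (53−35)/53 = 0.3396 (×3).
Squared: 0.7533 (×34); 0.2407 (×19); 0.1424 (×26); 0.1153 (×3).
Sum = 34.232823; P₂ = 34.232823 / 121 = 0.2829.

0.2829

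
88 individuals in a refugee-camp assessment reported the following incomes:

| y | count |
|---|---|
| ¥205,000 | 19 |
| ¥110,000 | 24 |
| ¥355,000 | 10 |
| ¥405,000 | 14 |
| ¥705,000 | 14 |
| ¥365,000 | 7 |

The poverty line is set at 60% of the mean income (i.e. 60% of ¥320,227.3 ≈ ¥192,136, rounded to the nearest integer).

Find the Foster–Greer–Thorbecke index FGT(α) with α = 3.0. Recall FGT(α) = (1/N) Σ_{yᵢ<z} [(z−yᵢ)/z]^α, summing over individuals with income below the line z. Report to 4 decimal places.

0.0213

Poor units: 24×¥110,000 (q = 24 of N = 88).
Shortfall ratios: (192136−110000)/192136 = 0.4275 (×24).
Raised to α = 3.0: 0.07812 (×24).
Sum = 1.874933; FGT(3.0) = 1.874933 / 88 = 0.0213.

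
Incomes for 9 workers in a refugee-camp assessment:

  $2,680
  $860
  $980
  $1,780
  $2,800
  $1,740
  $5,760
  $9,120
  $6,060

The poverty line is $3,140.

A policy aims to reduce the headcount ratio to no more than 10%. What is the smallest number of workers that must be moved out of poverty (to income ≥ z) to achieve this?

6

Currently q = 6 of N = 9 are below the line (H = 0.667).
A headcount ratio of at most 10% allows at most ⌊0.10 × 9⌋ = 0 poor workers.
So at least 6 − 0 = 6 must be lifted.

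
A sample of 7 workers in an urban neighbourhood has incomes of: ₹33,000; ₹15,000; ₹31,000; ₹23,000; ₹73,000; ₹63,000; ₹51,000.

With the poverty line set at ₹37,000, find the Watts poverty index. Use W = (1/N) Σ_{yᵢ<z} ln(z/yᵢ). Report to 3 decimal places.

Below the line: ₹15,000, ₹23,000, ₹31,000, ₹33,000 (q = 4 of N = 7).
Log shortfalls: ln(37000/15000) = 0.9029; ln(37000/23000) = 0.4754; ln(37000/31000) = 0.1769; ln(37000/33000) = 0.1144.
W = 1.669632 / 7 = 0.239.

0.239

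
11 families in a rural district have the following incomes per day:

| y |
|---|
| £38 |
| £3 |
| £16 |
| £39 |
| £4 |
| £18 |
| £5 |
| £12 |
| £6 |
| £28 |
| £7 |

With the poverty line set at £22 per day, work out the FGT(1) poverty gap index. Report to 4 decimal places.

Below the line: £3, £4, £5, £6, £7, £12, £16, £18 (q = 8 of N = 11).
Gap ratios (z−y)/z: (22−3)/22 = 0.8636; (22−4)/22 = 0.8182; (22−5)/22 = 0.7727; (22−6)/22 = 0.7273; (22−7)/22 = 0.6818; (22−12)/22 = 0.4545; (22−16)/22 = 0.2727; (22−18)/22 = 0.1818.
Σ = 4.772727. Dividing by the full population N = 11 gives P₁ = 0.4339.

0.4339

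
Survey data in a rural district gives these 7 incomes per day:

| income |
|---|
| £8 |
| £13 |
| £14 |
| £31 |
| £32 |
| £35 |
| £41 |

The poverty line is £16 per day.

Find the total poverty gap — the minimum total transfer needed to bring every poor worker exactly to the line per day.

£13

Incomes under z: £8, £13, £14 (q = 3 of N = 7).
Individual gaps: 16−8 = 8; 16−13 = 3; 16−14 = 2.
Aggregate gap = £13.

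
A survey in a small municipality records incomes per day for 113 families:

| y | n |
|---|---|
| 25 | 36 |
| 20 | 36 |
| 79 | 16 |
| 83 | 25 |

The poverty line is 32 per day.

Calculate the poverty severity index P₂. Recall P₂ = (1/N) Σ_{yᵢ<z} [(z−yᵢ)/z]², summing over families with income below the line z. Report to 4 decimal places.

0.0600

Below the line: 36×20, 36×25 (q = 72 of N = 113).
Shortfall ratios: (32−20)/32 = 0.3750 (×36); (32−25)/32 = 0.2188 (×36).
Squared: 0.1406 (×36); 0.0479 (×36).
Sum = 6.785156; P₂ = 6.785156 / 113 = 0.0600.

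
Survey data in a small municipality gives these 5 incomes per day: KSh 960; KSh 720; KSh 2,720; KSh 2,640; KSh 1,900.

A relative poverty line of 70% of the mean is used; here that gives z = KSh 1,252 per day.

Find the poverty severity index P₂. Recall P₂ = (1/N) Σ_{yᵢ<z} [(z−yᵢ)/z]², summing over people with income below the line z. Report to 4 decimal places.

Incomes under z: KSh 720, KSh 960 (q = 2 of N = 5).
Normalized shortfalls: (1252−720)/1252 = 0.4249; (1252−960)/1252 = 0.2332.
Squared: 0.1806; 0.0544.
Sum = 0.234952; P₂ = 0.234952 / 5 = 0.0470.

0.0470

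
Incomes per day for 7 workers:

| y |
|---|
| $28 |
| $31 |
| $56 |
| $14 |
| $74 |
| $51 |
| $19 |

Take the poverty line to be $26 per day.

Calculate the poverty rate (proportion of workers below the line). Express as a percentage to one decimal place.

28.6%

2 of the 7 workers have income below $26.
H = 2/7 = 28.6%.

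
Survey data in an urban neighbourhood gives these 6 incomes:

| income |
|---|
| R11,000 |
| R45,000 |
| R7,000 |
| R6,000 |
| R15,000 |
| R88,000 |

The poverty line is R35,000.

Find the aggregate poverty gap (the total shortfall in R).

Incomes under z: R6,000, R7,000, R11,000, R15,000 (q = 4 of N = 6).
Individual gaps: 35000−6000 = 29000; 35000−7000 = 28000; 35000−11000 = 24000; 35000−15000 = 20000.
Aggregate gap = R101,000.

R101,000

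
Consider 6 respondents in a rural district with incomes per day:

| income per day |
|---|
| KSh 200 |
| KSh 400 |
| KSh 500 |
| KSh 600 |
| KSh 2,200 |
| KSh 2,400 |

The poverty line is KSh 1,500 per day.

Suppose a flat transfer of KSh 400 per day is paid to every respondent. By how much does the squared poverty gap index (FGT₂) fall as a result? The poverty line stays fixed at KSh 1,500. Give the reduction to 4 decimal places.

Before: below the line — KSh 200, KSh 400, KSh 500, KSh 600; squared poverty gap index (FGT₂) = 0.348889.
After the KSh 400 transfer: below the line — KSh 600, KSh 800, KSh 900, KSh 1,000; squared poverty gap index (FGT₂) = 0.141481.
Reduction = 0.348889 − 0.141481 = 0.2074.

0.2074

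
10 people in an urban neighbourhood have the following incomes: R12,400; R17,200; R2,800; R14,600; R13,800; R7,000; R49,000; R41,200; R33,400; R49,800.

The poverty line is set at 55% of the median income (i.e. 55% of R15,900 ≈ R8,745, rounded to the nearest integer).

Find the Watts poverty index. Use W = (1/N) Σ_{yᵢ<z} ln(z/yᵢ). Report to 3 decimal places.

0.136

Poor units: R2,800, R7,000 (q = 2 of N = 10).
Log gaps: ln(8745/2800) = 1.1389; ln(8745/7000) = 0.2226.
W = 1.361435 / 10 = 0.136.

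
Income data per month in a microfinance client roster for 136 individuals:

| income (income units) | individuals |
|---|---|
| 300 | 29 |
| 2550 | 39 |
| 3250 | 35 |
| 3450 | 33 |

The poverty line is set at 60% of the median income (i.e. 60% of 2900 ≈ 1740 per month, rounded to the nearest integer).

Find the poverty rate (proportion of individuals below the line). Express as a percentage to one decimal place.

21.3%

29 of the 136 individuals have income below 1740.
H = 29/136 = 21.3%.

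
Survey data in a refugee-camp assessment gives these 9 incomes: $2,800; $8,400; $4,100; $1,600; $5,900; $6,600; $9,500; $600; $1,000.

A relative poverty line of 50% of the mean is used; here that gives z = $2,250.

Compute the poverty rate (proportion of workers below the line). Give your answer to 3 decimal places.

3 of the 9 workers have income below $2,250.
H = 3/9 = 0.333.

0.333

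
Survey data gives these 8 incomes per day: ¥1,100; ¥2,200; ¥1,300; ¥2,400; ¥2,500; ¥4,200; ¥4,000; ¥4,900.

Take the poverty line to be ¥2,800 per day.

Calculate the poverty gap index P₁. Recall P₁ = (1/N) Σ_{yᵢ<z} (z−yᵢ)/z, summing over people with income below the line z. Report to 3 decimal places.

0.201

Below z: ¥1,100, ¥1,300, ¥2,200, ¥2,400, ¥2,500 (q = 5 of N = 8).
Shortfall ratios: (2800−1100)/2800 = 0.6071; (2800−1300)/2800 = 0.5357; (2800−2200)/2800 = 0.2143; (2800−2400)/2800 = 0.1429; (2800−2500)/2800 = 0.1071.
Sum of shortfalls = 1.607143; P₁ averages over all N: 1.607143 / 8 = 0.201.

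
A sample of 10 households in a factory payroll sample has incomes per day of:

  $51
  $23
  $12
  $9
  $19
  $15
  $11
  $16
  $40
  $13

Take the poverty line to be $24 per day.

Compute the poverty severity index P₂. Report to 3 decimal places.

0.144

Incomes under z: $9, $11, $12, $13, $15, $16, $19, $23 (q = 8 of N = 10).
Normalized shortfalls: (24−9)/24 = 0.6250; (24−11)/24 = 0.5417; (24−12)/24 = 0.5000; (24−13)/24 = 0.4583; (24−15)/24 = 0.3750; (24−16)/24 = 0.3333; (24−19)/24 = 0.2083; (24−23)/24 = 0.0417.
Squared: 0.3906; 0.2934; 0.2500; 0.2101; 0.1406; 0.1111; 0.0434; 0.0017.
Sum = 1.440972; P₂ = 1.440972 / 10 = 0.144.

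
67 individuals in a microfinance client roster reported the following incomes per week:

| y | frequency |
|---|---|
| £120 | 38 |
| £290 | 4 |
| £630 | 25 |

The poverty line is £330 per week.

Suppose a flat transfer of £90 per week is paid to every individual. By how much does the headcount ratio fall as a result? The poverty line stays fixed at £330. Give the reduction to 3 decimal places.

0.060

Before: below the line — 38×£120, 4×£290; headcount ratio = 0.62687.
After the £90 transfer: below the line — 38×£210; headcount ratio = 0.56716.
Reduction = 0.62687 − 0.56716 = 0.060.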